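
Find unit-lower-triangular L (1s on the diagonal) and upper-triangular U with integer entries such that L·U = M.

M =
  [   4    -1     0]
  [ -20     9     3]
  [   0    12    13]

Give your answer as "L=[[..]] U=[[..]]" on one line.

  row1 -= -5·row0 → [0,4,3]
  row2 -= 0·row0 → [0,12,13]
  row2 -= 3·row1 → [0,0,4]

L=[[1,0,0],[-5,1,0],[0,3,1]] U=[[4,-1,0],[0,4,3],[0,0,4]]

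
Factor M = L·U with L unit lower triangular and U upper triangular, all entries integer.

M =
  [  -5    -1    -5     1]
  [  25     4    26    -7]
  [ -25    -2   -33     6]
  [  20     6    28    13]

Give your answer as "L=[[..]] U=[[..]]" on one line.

L=[[1,0,0,0],[-5,1,0,0],[5,-3,1,0],[-4,-2,-2,1]] U=[[-5,-1,-5,1],[0,-1,1,-2],[0,0,-5,-5],[0,0,0,3]]

  r1 -= -5·r0 → [0,-1,1,-2]
  r2 -= 5·r0 → [0,3,-8,1]
  r3 -= -4·r0 → [0,2,8,17]
  r2 -= -3·r1 → [0,0,-5,-5]
  r3 -= -2·r1 → [0,0,10,13]
  r3 -= -2·r2 → [0,0,0,3]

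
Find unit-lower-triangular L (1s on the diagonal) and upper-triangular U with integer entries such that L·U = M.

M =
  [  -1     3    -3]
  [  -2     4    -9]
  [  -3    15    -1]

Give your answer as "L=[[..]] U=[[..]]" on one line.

L=[[1,0,0],[2,1,0],[3,-3,1]] U=[[-1,3,-3],[0,-2,-3],[0,0,-1]]

  R1 -= 2·R0 → [0,-2,-3]
  R2 -= 3·R0 → [0,6,8]
  R2 -= -3·R1 → [0,0,-1]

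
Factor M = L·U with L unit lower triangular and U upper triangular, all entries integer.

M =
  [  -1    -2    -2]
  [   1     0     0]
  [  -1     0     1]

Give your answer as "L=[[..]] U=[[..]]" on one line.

L=[[1,0,0],[-1,1,0],[1,-1,1]] U=[[-1,-2,-2],[0,-2,-2],[0,0,1]]

  row1 -= -1·row0 → [0,-2,-2]
  row2 -= 1·row0 → [0,2,3]
  row2 -= -1·row1 → [0,0,1]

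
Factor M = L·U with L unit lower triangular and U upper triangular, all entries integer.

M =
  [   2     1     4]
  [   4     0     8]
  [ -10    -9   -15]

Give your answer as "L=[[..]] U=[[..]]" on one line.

  r1 -= 2·r0 → [0,-2,0]
  r2 -= -5·r0 → [0,-4,5]
  r2 -= 2·r1 → [0,0,5]

L=[[1,0,0],[2,1,0],[-5,2,1]] U=[[2,1,4],[0,-2,0],[0,0,5]]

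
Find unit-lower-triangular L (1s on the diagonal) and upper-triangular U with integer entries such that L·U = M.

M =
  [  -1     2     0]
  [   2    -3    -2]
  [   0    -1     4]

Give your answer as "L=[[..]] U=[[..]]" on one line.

  r1 -= -2·r0 → [0,1,-2]
  r2 -= 0·r0 → [0,-1,4]
  r2 -= -1·r1 → [0,0,2]

L=[[1,0,0],[-2,1,0],[0,-1,1]] U=[[-1,2,0],[0,1,-2],[0,0,2]]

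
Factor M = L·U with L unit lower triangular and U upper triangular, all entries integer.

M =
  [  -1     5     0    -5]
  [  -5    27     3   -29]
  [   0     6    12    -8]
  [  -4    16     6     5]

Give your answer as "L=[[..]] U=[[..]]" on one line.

  r1 -= 5·r0 → [0,2,3,-4]
  r2 -= 0·r0 → [0,6,12,-8]
  r3 -= 4·r0 → [0,-4,6,25]
  r2 -= 3·r1 → [0,0,3,4]
  r3 -= -2·r1 → [0,0,12,17]
  r3 -= 4·r2 → [0,0,0,1]

L=[[1,0,0,0],[5,1,0,0],[0,3,1,0],[4,-2,4,1]] U=[[-1,5,0,-5],[0,2,3,-4],[0,0,3,4],[0,0,0,1]]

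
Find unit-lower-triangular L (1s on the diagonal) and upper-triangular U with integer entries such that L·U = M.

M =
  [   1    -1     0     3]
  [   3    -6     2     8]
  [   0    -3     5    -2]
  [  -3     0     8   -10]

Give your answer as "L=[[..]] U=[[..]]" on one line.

L=[[1,0,0,0],[3,1,0,0],[0,1,1,0],[-3,1,2,1]] U=[[1,-1,0,3],[0,-3,2,-1],[0,0,3,-1],[0,0,0,2]]

  R1 -= 3·R0 → [0,-3,2,-1]
  R2 -= 0·R0 → [0,-3,5,-2]
  R3 -= -3·R0 → [0,-3,8,-1]
  R2 -= 1·R1 → [0,0,3,-1]
  R3 -= 1·R1 → [0,0,6,0]
  R3 -= 2·R2 → [0,0,0,2]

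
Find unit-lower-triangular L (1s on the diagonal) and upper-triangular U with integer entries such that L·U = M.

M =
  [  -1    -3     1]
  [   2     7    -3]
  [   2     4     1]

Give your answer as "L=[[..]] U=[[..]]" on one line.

L=[[1,0,0],[-2,1,0],[-2,-2,1]] U=[[-1,-3,1],[0,1,-1],[0,0,1]]

  R1 -= -2·R0 → [0,1,-1]
  R2 -= -2·R0 → [0,-2,3]
  R2 -= -2·R1 → [0,0,1]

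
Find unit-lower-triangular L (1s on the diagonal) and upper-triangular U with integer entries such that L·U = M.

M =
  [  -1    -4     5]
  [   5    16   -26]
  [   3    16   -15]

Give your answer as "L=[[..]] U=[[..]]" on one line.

  row1 -= -5·row0 → [0,-4,-1]
  row2 -= -3·row0 → [0,4,0]
  row2 -= -1·row1 → [0,0,-1]

L=[[1,0,0],[-5,1,0],[-3,-1,1]] U=[[-1,-4,5],[0,-4,-1],[0,0,-1]]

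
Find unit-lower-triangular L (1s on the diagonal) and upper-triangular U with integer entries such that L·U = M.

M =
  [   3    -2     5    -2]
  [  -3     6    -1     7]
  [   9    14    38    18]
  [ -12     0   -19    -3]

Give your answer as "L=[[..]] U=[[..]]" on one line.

  R1 -= -1·R0 → [0,4,4,5]
  R2 -= 3·R0 → [0,20,23,24]
  R3 -= -4·R0 → [0,-8,1,-11]
  R2 -= 5·R1 → [0,0,3,-1]
  R3 -= -2·R1 → [0,0,9,-1]
  R3 -= 3·R2 → [0,0,0,2]

L=[[1,0,0,0],[-1,1,0,0],[3,5,1,0],[-4,-2,3,1]] U=[[3,-2,5,-2],[0,4,4,5],[0,0,3,-1],[0,0,0,2]]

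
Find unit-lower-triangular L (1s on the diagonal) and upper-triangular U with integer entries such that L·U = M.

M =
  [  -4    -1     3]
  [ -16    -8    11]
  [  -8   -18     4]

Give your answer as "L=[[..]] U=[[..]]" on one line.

  r1 -= 4·r0 → [0,-4,-1]
  r2 -= 2·r0 → [0,-16,-2]
  r2 -= 4·r1 → [0,0,2]

L=[[1,0,0],[4,1,0],[2,4,1]] U=[[-4,-1,3],[0,-4,-1],[0,0,2]]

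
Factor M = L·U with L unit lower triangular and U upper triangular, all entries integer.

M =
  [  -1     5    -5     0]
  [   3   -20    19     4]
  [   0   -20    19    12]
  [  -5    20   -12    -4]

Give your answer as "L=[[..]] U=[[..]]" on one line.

  r1 -= -3·r0 → [0,-5,4,4]
  r2 -= 0·r0 → [0,-20,19,12]
  r3 -= 5·r0 → [0,-5,13,-4]
  r2 -= 4·r1 → [0,0,3,-4]
  r3 -= 1·r1 → [0,0,9,-8]
  r3 -= 3·r2 → [0,0,0,4]

L=[[1,0,0,0],[-3,1,0,0],[0,4,1,0],[5,1,3,1]] U=[[-1,5,-5,0],[0,-5,4,4],[0,0,3,-4],[0,0,0,4]]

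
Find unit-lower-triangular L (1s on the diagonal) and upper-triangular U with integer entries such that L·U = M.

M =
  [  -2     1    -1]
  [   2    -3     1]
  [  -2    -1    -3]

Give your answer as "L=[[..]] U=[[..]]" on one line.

  r1 -= -1·r0 → [0,-2,0]
  r2 -= 1·r0 → [0,-2,-2]
  r2 -= 1·r1 → [0,0,-2]

L=[[1,0,0],[-1,1,0],[1,1,1]] U=[[-2,1,-1],[0,-2,0],[0,0,-2]]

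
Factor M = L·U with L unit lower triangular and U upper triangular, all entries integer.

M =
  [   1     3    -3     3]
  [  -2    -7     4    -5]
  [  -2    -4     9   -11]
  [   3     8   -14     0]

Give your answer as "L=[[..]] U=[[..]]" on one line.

L=[[1,0,0,0],[-2,1,0,0],[-2,-2,1,0],[3,1,3,1]] U=[[1,3,-3,3],[0,-1,-2,1],[0,0,-1,-3],[0,0,0,-1]]

  R1 -= -2·R0 → [0,-1,-2,1]
  R2 -= -2·R0 → [0,2,3,-5]
  R3 -= 3·R0 → [0,-1,-5,-9]
  R2 -= -2·R1 → [0,0,-1,-3]
  R3 -= 1·R1 → [0,0,-3,-10]
  R3 -= 3·R2 → [0,0,0,-1]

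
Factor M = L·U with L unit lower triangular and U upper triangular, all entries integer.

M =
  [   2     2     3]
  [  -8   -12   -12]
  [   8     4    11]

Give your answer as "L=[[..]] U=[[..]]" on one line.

  row1 -= -4·row0 → [0,-4,0]
  row2 -= 4·row0 → [0,-4,-1]
  row2 -= 1·row1 → [0,0,-1]

L=[[1,0,0],[-4,1,0],[4,1,1]] U=[[2,2,3],[0,-4,0],[0,0,-1]]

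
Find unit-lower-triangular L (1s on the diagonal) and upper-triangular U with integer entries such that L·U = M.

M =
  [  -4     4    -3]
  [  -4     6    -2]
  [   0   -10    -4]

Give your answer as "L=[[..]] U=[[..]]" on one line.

  R1 -= 1·R0 → [0,2,1]
  R2 -= 0·R0 → [0,-10,-4]
  R2 -= -5·R1 → [0,0,1]

L=[[1,0,0],[1,1,0],[0,-5,1]] U=[[-4,4,-3],[0,2,1],[0,0,1]]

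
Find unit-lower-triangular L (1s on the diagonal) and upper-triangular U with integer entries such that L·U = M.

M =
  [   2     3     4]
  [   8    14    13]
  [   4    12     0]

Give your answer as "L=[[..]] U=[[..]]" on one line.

  R1 -= 4·R0 → [0,2,-3]
  R2 -= 2·R0 → [0,6,-8]
  R2 -= 3·R1 → [0,0,1]

L=[[1,0,0],[4,1,0],[2,3,1]] U=[[2,3,4],[0,2,-3],[0,0,1]]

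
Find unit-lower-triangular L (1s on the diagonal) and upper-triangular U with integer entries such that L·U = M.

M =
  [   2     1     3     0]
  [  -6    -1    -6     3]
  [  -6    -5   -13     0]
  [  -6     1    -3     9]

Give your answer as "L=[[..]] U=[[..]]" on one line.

L=[[1,0,0,0],[-3,1,0,0],[-3,-1,1,0],[-3,2,0,1]] U=[[2,1,3,0],[0,2,3,3],[0,0,-1,3],[0,0,0,3]]

  row1 -= -3·row0 → [0,2,3,3]
  row2 -= -3·row0 → [0,-2,-4,0]
  row3 -= -3·row0 → [0,4,6,9]
  row2 -= -1·row1 → [0,0,-1,3]
  row3 -= 2·row1 → [0,0,0,3]
  row3 -= 0·row2 → [0,0,0,3]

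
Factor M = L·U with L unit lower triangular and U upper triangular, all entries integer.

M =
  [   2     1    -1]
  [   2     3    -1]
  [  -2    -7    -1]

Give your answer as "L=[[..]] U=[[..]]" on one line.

L=[[1,0,0],[1,1,0],[-1,-3,1]] U=[[2,1,-1],[0,2,0],[0,0,-2]]

  row1 -= 1·row0 → [0,2,0]
  row2 -= -1·row0 → [0,-6,-2]
  row2 -= -3·row1 → [0,0,-2]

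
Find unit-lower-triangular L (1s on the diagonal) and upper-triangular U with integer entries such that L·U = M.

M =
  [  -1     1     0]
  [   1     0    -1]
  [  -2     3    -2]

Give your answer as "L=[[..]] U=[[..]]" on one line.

  row1 -= -1·row0 → [0,1,-1]
  row2 -= 2·row0 → [0,1,-2]
  row2 -= 1·row1 → [0,0,-1]

L=[[1,0,0],[-1,1,0],[2,1,1]] U=[[-1,1,0],[0,1,-1],[0,0,-1]]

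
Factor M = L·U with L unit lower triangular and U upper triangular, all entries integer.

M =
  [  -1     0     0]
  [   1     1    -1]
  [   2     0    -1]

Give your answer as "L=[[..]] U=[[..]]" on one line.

L=[[1,0,0],[-1,1,0],[-2,0,1]] U=[[-1,0,0],[0,1,-1],[0,0,-1]]

  r1 -= -1·r0 → [0,1,-1]
  r2 -= -2·r0 → [0,0,-1]
  r2 -= 0·r1 → [0,0,-1]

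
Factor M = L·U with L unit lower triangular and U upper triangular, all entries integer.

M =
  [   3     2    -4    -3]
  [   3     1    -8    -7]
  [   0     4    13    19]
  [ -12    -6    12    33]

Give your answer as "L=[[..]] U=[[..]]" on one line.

  R1 -= 1·R0 → [0,-1,-4,-4]
  R2 -= 0·R0 → [0,4,13,19]
  R3 -= -4·R0 → [0,2,-4,21]
  R2 -= -4·R1 → [0,0,-3,3]
  R3 -= -2·R1 → [0,0,-12,13]
  R3 -= 4·R2 → [0,0,0,1]

L=[[1,0,0,0],[1,1,0,0],[0,-4,1,0],[-4,-2,4,1]] U=[[3,2,-4,-3],[0,-1,-4,-4],[0,0,-3,3],[0,0,0,1]]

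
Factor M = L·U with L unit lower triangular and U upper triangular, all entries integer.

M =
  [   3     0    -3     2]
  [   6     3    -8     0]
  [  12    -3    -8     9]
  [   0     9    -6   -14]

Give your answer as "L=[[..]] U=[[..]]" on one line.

  R1 -= 2·R0 → [0,3,-2,-4]
  R2 -= 4·R0 → [0,-3,4,1]
  R3 -= 0·R0 → [0,9,-6,-14]
  R2 -= -1·R1 → [0,0,2,-3]
  R3 -= 3·R1 → [0,0,0,-2]
  R3 -= 0·R2 → [0,0,0,-2]

L=[[1,0,0,0],[2,1,0,0],[4,-1,1,0],[0,3,0,1]] U=[[3,0,-3,2],[0,3,-2,-4],[0,0,2,-3],[0,0,0,-2]]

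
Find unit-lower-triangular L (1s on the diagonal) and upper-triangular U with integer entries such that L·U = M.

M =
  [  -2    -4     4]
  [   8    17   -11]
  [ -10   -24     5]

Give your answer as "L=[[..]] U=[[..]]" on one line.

  row1 -= -4·row0 → [0,1,5]
  row2 -= 5·row0 → [0,-4,-15]
  row2 -= -4·row1 → [0,0,5]

L=[[1,0,0],[-4,1,0],[5,-4,1]] U=[[-2,-4,4],[0,1,5],[0,0,5]]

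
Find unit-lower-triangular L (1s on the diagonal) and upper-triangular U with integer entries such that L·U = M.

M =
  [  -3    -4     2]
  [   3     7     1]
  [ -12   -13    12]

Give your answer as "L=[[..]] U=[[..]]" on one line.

L=[[1,0,0],[-1,1,0],[4,1,1]] U=[[-3,-4,2],[0,3,3],[0,0,1]]

  row1 -= -1·row0 → [0,3,3]
  row2 -= 4·row0 → [0,3,4]
  row2 -= 1·row1 → [0,0,1]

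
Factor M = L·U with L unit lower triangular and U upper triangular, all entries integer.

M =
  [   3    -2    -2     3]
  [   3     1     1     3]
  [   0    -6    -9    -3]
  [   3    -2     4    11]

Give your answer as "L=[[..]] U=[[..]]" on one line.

L=[[1,0,0,0],[1,1,0,0],[0,-2,1,0],[1,0,-2,1]] U=[[3,-2,-2,3],[0,3,3,0],[0,0,-3,-3],[0,0,0,2]]

  row1 -= 1·row0 → [0,3,3,0]
  row2 -= 0·row0 → [0,-6,-9,-3]
  row3 -= 1·row0 → [0,0,6,8]
  row2 -= -2·row1 → [0,0,-3,-3]
  row3 -= 0·row1 → [0,0,6,8]
  row3 -= -2·row2 → [0,0,0,2]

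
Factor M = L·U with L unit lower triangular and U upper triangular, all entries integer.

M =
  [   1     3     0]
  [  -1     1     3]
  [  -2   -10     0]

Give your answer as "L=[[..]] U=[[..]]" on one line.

L=[[1,0,0],[-1,1,0],[-2,-1,1]] U=[[1,3,0],[0,4,3],[0,0,3]]

  row1 -= -1·row0 → [0,4,3]
  row2 -= -2·row0 → [0,-4,0]
  row2 -= -1·row1 → [0,0,3]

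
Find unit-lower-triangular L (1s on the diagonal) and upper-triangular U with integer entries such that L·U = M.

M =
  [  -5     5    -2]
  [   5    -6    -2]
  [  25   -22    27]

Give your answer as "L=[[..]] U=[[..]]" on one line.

  R1 -= -1·R0 → [0,-1,-4]
  R2 -= -5·R0 → [0,3,17]
  R2 -= -3·R1 → [0,0,5]

L=[[1,0,0],[-1,1,0],[-5,-3,1]] U=[[-5,5,-2],[0,-1,-4],[0,0,5]]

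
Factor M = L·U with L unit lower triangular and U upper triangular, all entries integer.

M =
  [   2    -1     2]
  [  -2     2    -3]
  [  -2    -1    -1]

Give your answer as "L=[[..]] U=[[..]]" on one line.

  R1 -= -1·R0 → [0,1,-1]
  R2 -= -1·R0 → [0,-2,1]
  R2 -= -2·R1 → [0,0,-1]

L=[[1,0,0],[-1,1,0],[-1,-2,1]] U=[[2,-1,2],[0,1,-1],[0,0,-1]]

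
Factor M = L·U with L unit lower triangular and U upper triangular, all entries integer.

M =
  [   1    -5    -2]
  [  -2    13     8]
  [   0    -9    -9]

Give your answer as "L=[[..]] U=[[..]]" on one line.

L=[[1,0,0],[-2,1,0],[0,-3,1]] U=[[1,-5,-2],[0,3,4],[0,0,3]]

  r1 -= -2·r0 → [0,3,4]
  r2 -= 0·r0 → [0,-9,-9]
  r2 -= -3·r1 → [0,0,3]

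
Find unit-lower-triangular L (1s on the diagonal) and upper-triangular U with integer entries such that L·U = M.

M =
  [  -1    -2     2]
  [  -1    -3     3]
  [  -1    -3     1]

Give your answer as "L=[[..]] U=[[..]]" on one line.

  row1 -= 1·row0 → [0,-1,1]
  row2 -= 1·row0 → [0,-1,-1]
  row2 -= 1·row1 → [0,0,-2]

L=[[1,0,0],[1,1,0],[1,1,1]] U=[[-1,-2,2],[0,-1,1],[0,0,-2]]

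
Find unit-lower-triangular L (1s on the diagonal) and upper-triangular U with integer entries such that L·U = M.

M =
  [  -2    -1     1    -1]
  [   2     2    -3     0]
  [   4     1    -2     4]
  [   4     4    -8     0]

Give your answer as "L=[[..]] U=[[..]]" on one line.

L=[[1,0,0,0],[-1,1,0,0],[-2,-1,1,0],[-2,2,1,1]] U=[[-2,-1,1,-1],[0,1,-2,-1],[0,0,-2,1],[0,0,0,-1]]

  r1 -= -1·r0 → [0,1,-2,-1]
  r2 -= -2·r0 → [0,-1,0,2]
  r3 -= -2·r0 → [0,2,-6,-2]
  r2 -= -1·r1 → [0,0,-2,1]
  r3 -= 2·r1 → [0,0,-2,0]
  r3 -= 1·r2 → [0,0,0,-1]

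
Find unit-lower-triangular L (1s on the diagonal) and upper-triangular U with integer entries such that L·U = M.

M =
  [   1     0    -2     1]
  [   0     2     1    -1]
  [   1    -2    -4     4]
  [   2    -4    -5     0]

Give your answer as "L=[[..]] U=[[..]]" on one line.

  r1 -= 0·r0 → [0,2,1,-1]
  r2 -= 1·r0 → [0,-2,-2,3]
  r3 -= 2·r0 → [0,-4,-1,-2]
  r2 -= -1·r1 → [0,0,-1,2]
  r3 -= -2·r1 → [0,0,1,-4]
  r3 -= -1·r2 → [0,0,0,-2]

L=[[1,0,0,0],[0,1,0,0],[1,-1,1,0],[2,-2,-1,1]] U=[[1,0,-2,1],[0,2,1,-1],[0,0,-1,2],[0,0,0,-2]]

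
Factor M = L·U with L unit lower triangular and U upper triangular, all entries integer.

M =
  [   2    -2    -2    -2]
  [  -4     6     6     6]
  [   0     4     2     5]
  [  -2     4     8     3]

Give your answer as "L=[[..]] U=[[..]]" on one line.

L=[[1,0,0,0],[-2,1,0,0],[0,2,1,0],[-1,1,-2,1]] U=[[2,-2,-2,-2],[0,2,2,2],[0,0,-2,1],[0,0,0,1]]

  r1 -= -2·r0 → [0,2,2,2]
  r2 -= 0·r0 → [0,4,2,5]
  r3 -= -1·r0 → [0,2,6,1]
  r2 -= 2·r1 → [0,0,-2,1]
  r3 -= 1·r1 → [0,0,4,-1]
  r3 -= -2·r2 → [0,0,0,1]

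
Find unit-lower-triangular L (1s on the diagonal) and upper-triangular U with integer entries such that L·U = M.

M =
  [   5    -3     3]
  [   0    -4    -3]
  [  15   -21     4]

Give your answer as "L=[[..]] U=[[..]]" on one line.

  R1 -= 0·R0 → [0,-4,-3]
  R2 -= 3·R0 → [0,-12,-5]
  R2 -= 3·R1 → [0,0,4]

L=[[1,0,0],[0,1,0],[3,3,1]] U=[[5,-3,3],[0,-4,-3],[0,0,4]]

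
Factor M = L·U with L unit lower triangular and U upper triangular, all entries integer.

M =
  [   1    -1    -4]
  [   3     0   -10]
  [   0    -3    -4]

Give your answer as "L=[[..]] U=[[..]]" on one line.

  r1 -= 3·r0 → [0,3,2]
  r2 -= 0·r0 → [0,-3,-4]
  r2 -= -1·r1 → [0,0,-2]

L=[[1,0,0],[3,1,0],[0,-1,1]] U=[[1,-1,-4],[0,3,2],[0,0,-2]]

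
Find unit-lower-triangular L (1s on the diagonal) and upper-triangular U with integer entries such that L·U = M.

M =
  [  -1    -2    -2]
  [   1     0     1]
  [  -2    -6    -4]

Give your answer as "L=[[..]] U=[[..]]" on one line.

  R1 -= -1·R0 → [0,-2,-1]
  R2 -= 2·R0 → [0,-2,0]
  R2 -= 1·R1 → [0,0,1]

L=[[1,0,0],[-1,1,0],[2,1,1]] U=[[-1,-2,-2],[0,-2,-1],[0,0,1]]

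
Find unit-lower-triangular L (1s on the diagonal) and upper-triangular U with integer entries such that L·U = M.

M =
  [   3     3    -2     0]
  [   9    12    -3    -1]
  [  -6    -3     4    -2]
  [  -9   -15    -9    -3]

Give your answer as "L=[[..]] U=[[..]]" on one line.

  row1 -= 3·row0 → [0,3,3,-1]
  row2 -= -2·row0 → [0,3,0,-2]
  row3 -= -3·row0 → [0,-6,-15,-3]
  row2 -= 1·row1 → [0,0,-3,-1]
  row3 -= -2·row1 → [0,0,-9,-5]
  row3 -= 3·row2 → [0,0,0,-2]

L=[[1,0,0,0],[3,1,0,0],[-2,1,1,0],[-3,-2,3,1]] U=[[3,3,-2,0],[0,3,3,-1],[0,0,-3,-1],[0,0,0,-2]]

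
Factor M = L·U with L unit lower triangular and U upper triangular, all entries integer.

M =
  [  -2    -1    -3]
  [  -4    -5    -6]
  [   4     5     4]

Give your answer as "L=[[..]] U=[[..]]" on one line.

  row1 -= 2·row0 → [0,-3,0]
  row2 -= -2·row0 → [0,3,-2]
  row2 -= -1·row1 → [0,0,-2]

L=[[1,0,0],[2,1,0],[-2,-1,1]] U=[[-2,-1,-3],[0,-3,0],[0,0,-2]]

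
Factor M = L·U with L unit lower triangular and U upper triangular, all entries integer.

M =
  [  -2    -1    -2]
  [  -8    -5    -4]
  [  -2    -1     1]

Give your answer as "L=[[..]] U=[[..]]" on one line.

L=[[1,0,0],[4,1,0],[1,0,1]] U=[[-2,-1,-2],[0,-1,4],[0,0,3]]

  r1 -= 4·r0 → [0,-1,4]
  r2 -= 1·r0 → [0,0,3]
  r2 -= 0·r1 → [0,0,3]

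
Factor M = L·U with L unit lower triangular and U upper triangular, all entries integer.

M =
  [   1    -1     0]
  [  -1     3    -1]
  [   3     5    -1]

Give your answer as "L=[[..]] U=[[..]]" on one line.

L=[[1,0,0],[-1,1,0],[3,4,1]] U=[[1,-1,0],[0,2,-1],[0,0,3]]

  row1 -= -1·row0 → [0,2,-1]
  row2 -= 3·row0 → [0,8,-1]
  row2 -= 4·row1 → [0,0,3]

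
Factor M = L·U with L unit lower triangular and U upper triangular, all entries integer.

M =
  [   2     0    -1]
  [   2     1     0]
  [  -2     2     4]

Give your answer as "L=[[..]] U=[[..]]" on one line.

L=[[1,0,0],[1,1,0],[-1,2,1]] U=[[2,0,-1],[0,1,1],[0,0,1]]

  row1 -= 1·row0 → [0,1,1]
  row2 -= -1·row0 → [0,2,3]
  row2 -= 2·row1 → [0,0,1]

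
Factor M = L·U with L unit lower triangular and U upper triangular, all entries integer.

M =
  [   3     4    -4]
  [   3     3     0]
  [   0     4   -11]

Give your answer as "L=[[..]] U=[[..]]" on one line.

  row1 -= 1·row0 → [0,-1,4]
  row2 -= 0·row0 → [0,4,-11]
  row2 -= -4·row1 → [0,0,5]

L=[[1,0,0],[1,1,0],[0,-4,1]] U=[[3,4,-4],[0,-1,4],[0,0,5]]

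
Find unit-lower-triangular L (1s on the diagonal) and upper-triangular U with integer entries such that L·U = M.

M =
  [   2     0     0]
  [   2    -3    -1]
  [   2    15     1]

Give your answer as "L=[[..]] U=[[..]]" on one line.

  row1 -= 1·row0 → [0,-3,-1]
  row2 -= 1·row0 → [0,15,1]
  row2 -= -5·row1 → [0,0,-4]

L=[[1,0,0],[1,1,0],[1,-5,1]] U=[[2,0,0],[0,-3,-1],[0,0,-4]]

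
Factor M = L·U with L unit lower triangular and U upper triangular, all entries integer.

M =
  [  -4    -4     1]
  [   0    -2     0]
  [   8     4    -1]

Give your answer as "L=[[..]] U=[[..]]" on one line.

  r1 -= 0·r0 → [0,-2,0]
  r2 -= -2·r0 → [0,-4,1]
  r2 -= 2·r1 → [0,0,1]

L=[[1,0,0],[0,1,0],[-2,2,1]] U=[[-4,-4,1],[0,-2,0],[0,0,1]]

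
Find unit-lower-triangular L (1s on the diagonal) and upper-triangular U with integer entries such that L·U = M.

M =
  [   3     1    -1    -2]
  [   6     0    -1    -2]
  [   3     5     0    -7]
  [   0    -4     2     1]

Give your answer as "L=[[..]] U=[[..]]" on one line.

  r1 -= 2·r0 → [0,-2,1,2]
  r2 -= 1·r0 → [0,4,1,-5]
  r3 -= 0·r0 → [0,-4,2,1]
  r2 -= -2·r1 → [0,0,3,-1]
  r3 -= 2·r1 → [0,0,0,-3]
  r3 -= 0·r2 → [0,0,0,-3]

L=[[1,0,0,0],[2,1,0,0],[1,-2,1,0],[0,2,0,1]] U=[[3,1,-1,-2],[0,-2,1,2],[0,0,3,-1],[0,0,0,-3]]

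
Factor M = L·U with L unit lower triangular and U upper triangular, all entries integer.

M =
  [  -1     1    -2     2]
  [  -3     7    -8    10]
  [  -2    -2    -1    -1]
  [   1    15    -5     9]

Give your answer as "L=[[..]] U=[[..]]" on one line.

L=[[1,0,0,0],[3,1,0,0],[2,-1,1,0],[-1,4,1,1]] U=[[-1,1,-2,2],[0,4,-2,4],[0,0,1,-1],[0,0,0,-4]]

  r1 -= 3·r0 → [0,4,-2,4]
  r2 -= 2·r0 → [0,-4,3,-5]
  r3 -= -1·r0 → [0,16,-7,11]
  r2 -= -1·r1 → [0,0,1,-1]
  r3 -= 4·r1 → [0,0,1,-5]
  r3 -= 1·r2 → [0,0,0,-4]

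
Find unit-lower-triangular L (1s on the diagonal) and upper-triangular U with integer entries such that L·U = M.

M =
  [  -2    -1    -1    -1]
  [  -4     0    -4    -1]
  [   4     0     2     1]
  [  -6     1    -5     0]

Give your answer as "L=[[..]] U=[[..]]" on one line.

L=[[1,0,0,0],[2,1,0,0],[-2,-1,1,0],[3,2,-1,1]] U=[[-2,-1,-1,-1],[0,2,-2,1],[0,0,-2,0],[0,0,0,1]]

  R1 -= 2·R0 → [0,2,-2,1]
  R2 -= -2·R0 → [0,-2,0,-1]
  R3 -= 3·R0 → [0,4,-2,3]
  R2 -= -1·R1 → [0,0,-2,0]
  R3 -= 2·R1 → [0,0,2,1]
  R3 -= -1·R2 → [0,0,0,1]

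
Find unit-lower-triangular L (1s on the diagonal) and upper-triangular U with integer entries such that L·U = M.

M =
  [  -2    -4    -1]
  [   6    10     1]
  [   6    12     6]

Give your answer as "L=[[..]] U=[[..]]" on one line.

L=[[1,0,0],[-3,1,0],[-3,0,1]] U=[[-2,-4,-1],[0,-2,-2],[0,0,3]]

  row1 -= -3·row0 → [0,-2,-2]
  row2 -= -3·row0 → [0,0,3]
  row2 -= 0·row1 → [0,0,3]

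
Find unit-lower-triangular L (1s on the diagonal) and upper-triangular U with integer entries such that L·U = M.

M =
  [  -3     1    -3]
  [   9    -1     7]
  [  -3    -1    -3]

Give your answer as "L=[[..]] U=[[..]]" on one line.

  row1 -= -3·row0 → [0,2,-2]
  row2 -= 1·row0 → [0,-2,0]
  row2 -= -1·row1 → [0,0,-2]

L=[[1,0,0],[-3,1,0],[1,-1,1]] U=[[-3,1,-3],[0,2,-2],[0,0,-2]]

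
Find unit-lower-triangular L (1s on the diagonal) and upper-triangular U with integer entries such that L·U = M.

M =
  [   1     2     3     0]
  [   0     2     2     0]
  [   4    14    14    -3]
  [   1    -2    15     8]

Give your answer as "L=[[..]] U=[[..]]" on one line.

L=[[1,0,0,0],[0,1,0,0],[4,3,1,0],[1,-2,-4,1]] U=[[1,2,3,0],[0,2,2,0],[0,0,-4,-3],[0,0,0,-4]]

  R1 -= 0·R0 → [0,2,2,0]
  R2 -= 4·R0 → [0,6,2,-3]
  R3 -= 1·R0 → [0,-4,12,8]
  R2 -= 3·R1 → [0,0,-4,-3]
  R3 -= -2·R1 → [0,0,16,8]
  R3 -= -4·R2 → [0,0,0,-4]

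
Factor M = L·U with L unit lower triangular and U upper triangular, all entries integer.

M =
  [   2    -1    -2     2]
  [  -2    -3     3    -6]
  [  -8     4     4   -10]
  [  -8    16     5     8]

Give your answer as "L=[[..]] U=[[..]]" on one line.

L=[[1,0,0,0],[-1,1,0,0],[-4,0,1,0],[-4,-3,0,1]] U=[[2,-1,-2,2],[0,-4,1,-4],[0,0,-4,-2],[0,0,0,4]]

  R1 -= -1·R0 → [0,-4,1,-4]
  R2 -= -4·R0 → [0,0,-4,-2]
  R3 -= -4·R0 → [0,12,-3,16]
  R2 -= 0·R1 → [0,0,-4,-2]
  R3 -= -3·R1 → [0,0,0,4]
  R3 -= 0·R2 → [0,0,0,4]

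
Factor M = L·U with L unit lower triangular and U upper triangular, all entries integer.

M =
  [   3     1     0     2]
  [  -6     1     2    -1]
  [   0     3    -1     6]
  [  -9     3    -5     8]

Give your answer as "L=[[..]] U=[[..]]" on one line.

L=[[1,0,0,0],[-2,1,0,0],[0,1,1,0],[-3,2,3,1]] U=[[3,1,0,2],[0,3,2,3],[0,0,-3,3],[0,0,0,-1]]

  R1 -= -2·R0 → [0,3,2,3]
  R2 -= 0·R0 → [0,3,-1,6]
  R3 -= -3·R0 → [0,6,-5,14]
  R2 -= 1·R1 → [0,0,-3,3]
  R3 -= 2·R1 → [0,0,-9,8]
  R3 -= 3·R2 → [0,0,0,-1]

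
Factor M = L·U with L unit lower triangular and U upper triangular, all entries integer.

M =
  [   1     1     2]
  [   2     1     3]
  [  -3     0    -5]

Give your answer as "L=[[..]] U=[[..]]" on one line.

L=[[1,0,0],[2,1,0],[-3,-3,1]] U=[[1,1,2],[0,-1,-1],[0,0,-2]]

  R1 -= 2·R0 → [0,-1,-1]
  R2 -= -3·R0 → [0,3,1]
  R2 -= -3·R1 → [0,0,-2]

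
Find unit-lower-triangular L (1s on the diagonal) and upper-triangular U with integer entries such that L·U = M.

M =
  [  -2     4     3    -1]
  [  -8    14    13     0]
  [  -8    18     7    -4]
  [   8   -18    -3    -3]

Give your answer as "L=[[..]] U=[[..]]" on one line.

  row1 -= 4·row0 → [0,-2,1,4]
  row2 -= 4·row0 → [0,2,-5,0]
  row3 -= -4·row0 → [0,-2,9,-7]
  row2 -= -1·row1 → [0,0,-4,4]
  row3 -= 1·row1 → [0,0,8,-11]
  row3 -= -2·row2 → [0,0,0,-3]

L=[[1,0,0,0],[4,1,0,0],[4,-1,1,0],[-4,1,-2,1]] U=[[-2,4,3,-1],[0,-2,1,4],[0,0,-4,4],[0,0,0,-3]]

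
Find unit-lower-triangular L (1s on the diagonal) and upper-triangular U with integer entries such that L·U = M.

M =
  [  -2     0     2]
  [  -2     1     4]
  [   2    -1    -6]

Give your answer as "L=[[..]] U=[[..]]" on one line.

  r1 -= 1·r0 → [0,1,2]
  r2 -= -1·r0 → [0,-1,-4]
  r2 -= -1·r1 → [0,0,-2]

L=[[1,0,0],[1,1,0],[-1,-1,1]] U=[[-2,0,2],[0,1,2],[0,0,-2]]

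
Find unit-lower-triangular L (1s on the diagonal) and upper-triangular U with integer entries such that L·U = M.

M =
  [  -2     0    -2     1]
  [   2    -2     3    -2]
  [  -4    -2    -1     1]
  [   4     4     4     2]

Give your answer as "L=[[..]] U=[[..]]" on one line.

  r1 -= -1·r0 → [0,-2,1,-1]
  r2 -= 2·r0 → [0,-2,3,-1]
  r3 -= -2·r0 → [0,4,0,4]
  r2 -= 1·r1 → [0,0,2,0]
  r3 -= -2·r1 → [0,0,2,2]
  r3 -= 1·r2 → [0,0,0,2]

L=[[1,0,0,0],[-1,1,0,0],[2,1,1,0],[-2,-2,1,1]] U=[[-2,0,-2,1],[0,-2,1,-1],[0,0,2,0],[0,0,0,2]]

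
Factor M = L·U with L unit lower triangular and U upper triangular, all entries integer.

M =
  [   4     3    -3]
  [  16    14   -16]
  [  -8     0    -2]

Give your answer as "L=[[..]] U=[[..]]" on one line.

  row1 -= 4·row0 → [0,2,-4]
  row2 -= -2·row0 → [0,6,-8]
  row2 -= 3·row1 → [0,0,4]

L=[[1,0,0],[4,1,0],[-2,3,1]] U=[[4,3,-3],[0,2,-4],[0,0,4]]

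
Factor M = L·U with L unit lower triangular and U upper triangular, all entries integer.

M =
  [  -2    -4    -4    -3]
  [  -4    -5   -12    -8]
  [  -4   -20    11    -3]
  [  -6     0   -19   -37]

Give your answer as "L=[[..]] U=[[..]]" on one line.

L=[[1,0,0,0],[2,1,0,0],[2,-4,1,0],[3,4,3,1]] U=[[-2,-4,-4,-3],[0,3,-4,-2],[0,0,3,-5],[0,0,0,-5]]

  row1 -= 2·row0 → [0,3,-4,-2]
  row2 -= 2·row0 → [0,-12,19,3]
  row3 -= 3·row0 → [0,12,-7,-28]
  row2 -= -4·row1 → [0,0,3,-5]
  row3 -= 4·row1 → [0,0,9,-20]
  row3 -= 3·row2 → [0,0,0,-5]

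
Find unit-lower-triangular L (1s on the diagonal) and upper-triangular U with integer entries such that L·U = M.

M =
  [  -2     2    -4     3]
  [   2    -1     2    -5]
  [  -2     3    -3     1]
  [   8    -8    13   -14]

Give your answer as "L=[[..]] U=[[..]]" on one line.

L=[[1,0,0,0],[-1,1,0,0],[1,1,1,0],[-4,0,-1,1]] U=[[-2,2,-4,3],[0,1,-2,-2],[0,0,3,0],[0,0,0,-2]]

  r1 -= -1·r0 → [0,1,-2,-2]
  r2 -= 1·r0 → [0,1,1,-2]
  r3 -= -4·r0 → [0,0,-3,-2]
  r2 -= 1·r1 → [0,0,3,0]
  r3 -= 0·r1 → [0,0,-3,-2]
  r3 -= -1·r2 → [0,0,0,-2]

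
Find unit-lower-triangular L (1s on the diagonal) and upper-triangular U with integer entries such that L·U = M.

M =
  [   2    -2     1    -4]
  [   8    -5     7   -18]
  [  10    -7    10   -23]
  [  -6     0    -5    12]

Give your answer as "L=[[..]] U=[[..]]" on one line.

  r1 -= 4·r0 → [0,3,3,-2]
  r2 -= 5·r0 → [0,3,5,-3]
  r3 -= -3·r0 → [0,-6,-2,0]
  r2 -= 1·r1 → [0,0,2,-1]
  r3 -= -2·r1 → [0,0,4,-4]
  r3 -= 2·r2 → [0,0,0,-2]

L=[[1,0,0,0],[4,1,0,0],[5,1,1,0],[-3,-2,2,1]] U=[[2,-2,1,-4],[0,3,3,-2],[0,0,2,-1],[0,0,0,-2]]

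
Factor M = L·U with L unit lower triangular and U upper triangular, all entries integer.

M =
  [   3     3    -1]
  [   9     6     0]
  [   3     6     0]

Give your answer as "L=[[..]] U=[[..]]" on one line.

L=[[1,0,0],[3,1,0],[1,-1,1]] U=[[3,3,-1],[0,-3,3],[0,0,4]]

  row1 -= 3·row0 → [0,-3,3]
  row2 -= 1·row0 → [0,3,1]
  row2 -= -1·row1 → [0,0,4]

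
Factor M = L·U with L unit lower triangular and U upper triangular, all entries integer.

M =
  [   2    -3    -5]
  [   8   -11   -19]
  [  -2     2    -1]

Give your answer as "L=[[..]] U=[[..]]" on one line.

  R1 -= 4·R0 → [0,1,1]
  R2 -= -1·R0 → [0,-1,-6]
  R2 -= -1·R1 → [0,0,-5]

L=[[1,0,0],[4,1,0],[-1,-1,1]] U=[[2,-3,-5],[0,1,1],[0,0,-5]]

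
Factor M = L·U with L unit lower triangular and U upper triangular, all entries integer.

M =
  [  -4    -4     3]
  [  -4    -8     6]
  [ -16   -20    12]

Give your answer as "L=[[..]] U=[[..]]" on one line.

L=[[1,0,0],[1,1,0],[4,1,1]] U=[[-4,-4,3],[0,-4,3],[0,0,-3]]

  row1 -= 1·row0 → [0,-4,3]
  row2 -= 4·row0 → [0,-4,0]
  row2 -= 1·row1 → [0,0,-3]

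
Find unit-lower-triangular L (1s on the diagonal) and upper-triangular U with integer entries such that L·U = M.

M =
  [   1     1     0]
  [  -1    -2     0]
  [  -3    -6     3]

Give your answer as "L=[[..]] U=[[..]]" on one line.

  R1 -= -1·R0 → [0,-1,0]
  R2 -= -3·R0 → [0,-3,3]
  R2 -= 3·R1 → [0,0,3]

L=[[1,0,0],[-1,1,0],[-3,3,1]] U=[[1,1,0],[0,-1,0],[0,0,3]]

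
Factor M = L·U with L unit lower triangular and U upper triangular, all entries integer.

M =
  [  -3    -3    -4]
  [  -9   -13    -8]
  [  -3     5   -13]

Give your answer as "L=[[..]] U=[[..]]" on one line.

  R1 -= 3·R0 → [0,-4,4]
  R2 -= 1·R0 → [0,8,-9]
  R2 -= -2·R1 → [0,0,-1]

L=[[1,0,0],[3,1,0],[1,-2,1]] U=[[-3,-3,-4],[0,-4,4],[0,0,-1]]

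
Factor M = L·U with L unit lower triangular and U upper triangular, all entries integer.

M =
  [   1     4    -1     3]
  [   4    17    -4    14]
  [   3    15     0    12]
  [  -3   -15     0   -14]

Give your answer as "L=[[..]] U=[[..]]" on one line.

  r1 -= 4·r0 → [0,1,0,2]
  r2 -= 3·r0 → [0,3,3,3]
  r3 -= -3·r0 → [0,-3,-3,-5]
  r2 -= 3·r1 → [0,0,3,-3]
  r3 -= -3·r1 → [0,0,-3,1]
  r3 -= -1·r2 → [0,0,0,-2]

L=[[1,0,0,0],[4,1,0,0],[3,3,1,0],[-3,-3,-1,1]] U=[[1,4,-1,3],[0,1,0,2],[0,0,3,-3],[0,0,0,-2]]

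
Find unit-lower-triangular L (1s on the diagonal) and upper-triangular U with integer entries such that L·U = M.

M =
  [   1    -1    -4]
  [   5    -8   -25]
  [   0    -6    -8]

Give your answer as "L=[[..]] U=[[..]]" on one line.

L=[[1,0,0],[5,1,0],[0,2,1]] U=[[1,-1,-4],[0,-3,-5],[0,0,2]]

  r1 -= 5·r0 → [0,-3,-5]
  r2 -= 0·r0 → [0,-6,-8]
  r2 -= 2·r1 → [0,0,2]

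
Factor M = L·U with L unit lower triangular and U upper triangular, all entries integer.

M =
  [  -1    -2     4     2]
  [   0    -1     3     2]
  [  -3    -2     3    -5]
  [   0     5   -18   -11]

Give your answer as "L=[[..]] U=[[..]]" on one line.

L=[[1,0,0,0],[0,1,0,0],[3,-4,1,0],[0,-5,-1,1]] U=[[-1,-2,4,2],[0,-1,3,2],[0,0,3,-3],[0,0,0,-4]]

  r1 -= 0·r0 → [0,-1,3,2]
  r2 -= 3·r0 → [0,4,-9,-11]
  r3 -= 0·r0 → [0,5,-18,-11]
  r2 -= -4·r1 → [0,0,3,-3]
  r3 -= -5·r1 → [0,0,-3,-1]
  r3 -= -1·r2 → [0,0,0,-4]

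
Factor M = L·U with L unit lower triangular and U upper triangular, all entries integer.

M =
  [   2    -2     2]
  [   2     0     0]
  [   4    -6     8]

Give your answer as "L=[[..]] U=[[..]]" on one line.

  row1 -= 1·row0 → [0,2,-2]
  row2 -= 2·row0 → [0,-2,4]
  row2 -= -1·row1 → [0,0,2]

L=[[1,0,0],[1,1,0],[2,-1,1]] U=[[2,-2,2],[0,2,-2],[0,0,2]]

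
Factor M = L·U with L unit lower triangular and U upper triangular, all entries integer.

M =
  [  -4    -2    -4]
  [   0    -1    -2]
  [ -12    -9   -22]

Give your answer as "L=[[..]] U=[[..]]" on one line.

  R1 -= 0·R0 → [0,-1,-2]
  R2 -= 3·R0 → [0,-3,-10]
  R2 -= 3·R1 → [0,0,-4]

L=[[1,0,0],[0,1,0],[3,3,1]] U=[[-4,-2,-4],[0,-1,-2],[0,0,-4]]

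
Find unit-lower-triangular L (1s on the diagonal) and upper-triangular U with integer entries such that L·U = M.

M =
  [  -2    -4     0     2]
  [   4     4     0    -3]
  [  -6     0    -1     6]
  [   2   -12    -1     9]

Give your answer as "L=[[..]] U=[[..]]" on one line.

L=[[1,0,0,0],[-2,1,0,0],[3,-3,1,0],[-1,4,1,1]] U=[[-2,-4,0,2],[0,-4,0,1],[0,0,-1,3],[0,0,0,4]]

  R1 -= -2·R0 → [0,-4,0,1]
  R2 -= 3·R0 → [0,12,-1,0]
  R3 -= -1·R0 → [0,-16,-1,11]
  R2 -= -3·R1 → [0,0,-1,3]
  R3 -= 4·R1 → [0,0,-1,7]
  R3 -= 1·R2 → [0,0,0,4]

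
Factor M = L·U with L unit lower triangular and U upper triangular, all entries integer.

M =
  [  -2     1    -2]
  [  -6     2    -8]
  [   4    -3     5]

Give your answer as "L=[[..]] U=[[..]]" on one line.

L=[[1,0,0],[3,1,0],[-2,1,1]] U=[[-2,1,-2],[0,-1,-2],[0,0,3]]

  row1 -= 3·row0 → [0,-1,-2]
  row2 -= -2·row0 → [0,-1,1]
  row2 -= 1·row1 → [0,0,3]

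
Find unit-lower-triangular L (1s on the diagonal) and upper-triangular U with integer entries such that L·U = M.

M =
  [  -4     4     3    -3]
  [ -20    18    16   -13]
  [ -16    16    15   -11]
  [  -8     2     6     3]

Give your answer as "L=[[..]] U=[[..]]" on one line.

L=[[1,0,0,0],[5,1,0,0],[4,0,1,0],[2,3,-1,1]] U=[[-4,4,3,-3],[0,-2,1,2],[0,0,3,1],[0,0,0,4]]

  R1 -= 5·R0 → [0,-2,1,2]
  R2 -= 4·R0 → [0,0,3,1]
  R3 -= 2·R0 → [0,-6,0,9]
  R2 -= 0·R1 → [0,0,3,1]
  R3 -= 3·R1 → [0,0,-3,3]
  R3 -= -1·R2 → [0,0,0,4]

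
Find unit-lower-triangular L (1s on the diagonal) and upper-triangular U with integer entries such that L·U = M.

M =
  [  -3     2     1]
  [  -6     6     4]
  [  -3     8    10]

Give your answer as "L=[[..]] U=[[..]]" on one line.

L=[[1,0,0],[2,1,0],[1,3,1]] U=[[-3,2,1],[0,2,2],[0,0,3]]

  R1 -= 2·R0 → [0,2,2]
  R2 -= 1·R0 → [0,6,9]
  R2 -= 3·R1 → [0,0,3]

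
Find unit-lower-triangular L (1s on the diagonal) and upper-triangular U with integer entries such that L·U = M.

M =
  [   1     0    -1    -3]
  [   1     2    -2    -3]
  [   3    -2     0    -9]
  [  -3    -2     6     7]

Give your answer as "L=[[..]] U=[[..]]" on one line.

  r1 -= 1·r0 → [0,2,-1,0]
  r2 -= 3·r0 → [0,-2,3,0]
  r3 -= -3·r0 → [0,-2,3,-2]
  r2 -= -1·r1 → [0,0,2,0]
  r3 -= -1·r1 → [0,0,2,-2]
  r3 -= 1·r2 → [0,0,0,-2]

L=[[1,0,0,0],[1,1,0,0],[3,-1,1,0],[-3,-1,1,1]] U=[[1,0,-1,-3],[0,2,-1,0],[0,0,2,0],[0,0,0,-2]]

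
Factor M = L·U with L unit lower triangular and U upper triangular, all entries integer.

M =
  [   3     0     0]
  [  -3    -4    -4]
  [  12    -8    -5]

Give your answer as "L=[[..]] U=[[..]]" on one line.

  r1 -= -1·r0 → [0,-4,-4]
  r2 -= 4·r0 → [0,-8,-5]
  r2 -= 2·r1 → [0,0,3]

L=[[1,0,0],[-1,1,0],[4,2,1]] U=[[3,0,0],[0,-4,-4],[0,0,3]]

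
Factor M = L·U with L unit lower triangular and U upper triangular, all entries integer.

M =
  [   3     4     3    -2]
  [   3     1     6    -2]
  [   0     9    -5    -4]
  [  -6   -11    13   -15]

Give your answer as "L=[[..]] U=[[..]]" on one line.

  row1 -= 1·row0 → [0,-3,3,0]
  row2 -= 0·row0 → [0,9,-5,-4]
  row3 -= -2·row0 → [0,-3,19,-19]
  row2 -= -3·row1 → [0,0,4,-4]
  row3 -= 1·row1 → [0,0,16,-19]
  row3 -= 4·row2 → [0,0,0,-3]

L=[[1,0,0,0],[1,1,0,0],[0,-3,1,0],[-2,1,4,1]] U=[[3,4,3,-2],[0,-3,3,0],[0,0,4,-4],[0,0,0,-3]]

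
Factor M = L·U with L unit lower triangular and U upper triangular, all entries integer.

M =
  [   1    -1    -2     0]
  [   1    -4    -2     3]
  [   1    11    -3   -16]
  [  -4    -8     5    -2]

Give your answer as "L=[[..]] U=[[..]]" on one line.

L=[[1,0,0,0],[1,1,0,0],[1,-4,1,0],[-4,4,3,1]] U=[[1,-1,-2,0],[0,-3,0,3],[0,0,-1,-4],[0,0,0,-2]]

  row1 -= 1·row0 → [0,-3,0,3]
  row2 -= 1·row0 → [0,12,-1,-16]
  row3 -= -4·row0 → [0,-12,-3,-2]
  row2 -= -4·row1 → [0,0,-1,-4]
  row3 -= 4·row1 → [0,0,-3,-14]
  row3 -= 3·row2 → [0,0,0,-2]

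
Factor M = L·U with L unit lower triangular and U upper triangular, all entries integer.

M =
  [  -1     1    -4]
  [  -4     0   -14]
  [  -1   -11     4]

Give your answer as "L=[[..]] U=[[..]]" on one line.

L=[[1,0,0],[4,1,0],[1,3,1]] U=[[-1,1,-4],[0,-4,2],[0,0,2]]

  R1 -= 4·R0 → [0,-4,2]
  R2 -= 1·R0 → [0,-12,8]
  R2 -= 3·R1 → [0,0,2]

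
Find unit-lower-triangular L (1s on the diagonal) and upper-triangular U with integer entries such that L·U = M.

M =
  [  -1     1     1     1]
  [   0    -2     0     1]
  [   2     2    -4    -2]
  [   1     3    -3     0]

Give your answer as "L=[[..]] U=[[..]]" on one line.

  row1 -= 0·row0 → [0,-2,0,1]
  row2 -= -2·row0 → [0,4,-2,0]
  row3 -= -1·row0 → [0,4,-2,1]
  row2 -= -2·row1 → [0,0,-2,2]
  row3 -= -2·row1 → [0,0,-2,3]
  row3 -= 1·row2 → [0,0,0,1]

L=[[1,0,0,0],[0,1,0,0],[-2,-2,1,0],[-1,-2,1,1]] U=[[-1,1,1,1],[0,-2,0,1],[0,0,-2,2],[0,0,0,1]]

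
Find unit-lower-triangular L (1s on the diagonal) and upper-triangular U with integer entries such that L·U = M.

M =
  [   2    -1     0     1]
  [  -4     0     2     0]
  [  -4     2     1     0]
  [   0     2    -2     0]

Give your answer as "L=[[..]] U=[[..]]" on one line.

L=[[1,0,0,0],[-2,1,0,0],[-2,0,1,0],[0,-1,0,1]] U=[[2,-1,0,1],[0,-2,2,2],[0,0,1,2],[0,0,0,2]]

  row1 -= -2·row0 → [0,-2,2,2]
  row2 -= -2·row0 → [0,0,1,2]
  row3 -= 0·row0 → [0,2,-2,0]
  row2 -= 0·row1 → [0,0,1,2]
  row3 -= -1·row1 → [0,0,0,2]
  row3 -= 0·row2 → [0,0,0,2]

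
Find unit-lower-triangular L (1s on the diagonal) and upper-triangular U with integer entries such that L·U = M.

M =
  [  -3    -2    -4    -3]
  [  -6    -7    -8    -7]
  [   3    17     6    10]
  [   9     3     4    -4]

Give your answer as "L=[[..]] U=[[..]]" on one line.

  r1 -= 2·r0 → [0,-3,0,-1]
  r2 -= -1·r0 → [0,15,2,7]
  r3 -= -3·r0 → [0,-3,-8,-13]
  r2 -= -5·r1 → [0,0,2,2]
  r3 -= 1·r1 → [0,0,-8,-12]
  r3 -= -4·r2 → [0,0,0,-4]

L=[[1,0,0,0],[2,1,0,0],[-1,-5,1,0],[-3,1,-4,1]] U=[[-3,-2,-4,-3],[0,-3,0,-1],[0,0,2,2],[0,0,0,-4]]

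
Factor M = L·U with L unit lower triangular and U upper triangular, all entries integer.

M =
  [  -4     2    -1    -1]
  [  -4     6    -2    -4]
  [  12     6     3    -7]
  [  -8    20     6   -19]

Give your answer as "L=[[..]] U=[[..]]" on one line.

L=[[1,0,0,0],[1,1,0,0],[-3,3,1,0],[2,4,4,1]] U=[[-4,2,-1,-1],[0,4,-1,-3],[0,0,3,-1],[0,0,0,-1]]

  R1 -= 1·R0 → [0,4,-1,-3]
  R2 -= -3·R0 → [0,12,0,-10]
  R3 -= 2·R0 → [0,16,8,-17]
  R2 -= 3·R1 → [0,0,3,-1]
  R3 -= 4·R1 → [0,0,12,-5]
  R3 -= 4·R2 → [0,0,0,-1]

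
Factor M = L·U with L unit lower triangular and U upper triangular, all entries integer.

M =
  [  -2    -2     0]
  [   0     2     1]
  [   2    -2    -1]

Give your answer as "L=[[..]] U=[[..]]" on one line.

L=[[1,0,0],[0,1,0],[-1,-2,1]] U=[[-2,-2,0],[0,2,1],[0,0,1]]

  row1 -= 0·row0 → [0,2,1]
  row2 -= -1·row0 → [0,-4,-1]
  row2 -= -2·row1 → [0,0,1]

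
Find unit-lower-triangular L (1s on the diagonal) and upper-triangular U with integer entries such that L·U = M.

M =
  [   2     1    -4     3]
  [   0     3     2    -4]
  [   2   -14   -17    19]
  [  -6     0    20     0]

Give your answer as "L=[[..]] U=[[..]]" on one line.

  row1 -= 0·row0 → [0,3,2,-4]
  row2 -= 1·row0 → [0,-15,-13,16]
  row3 -= -3·row0 → [0,3,8,9]
  row2 -= -5·row1 → [0,0,-3,-4]
  row3 -= 1·row1 → [0,0,6,13]
  row3 -= -2·row2 → [0,0,0,5]

L=[[1,0,0,0],[0,1,0,0],[1,-5,1,0],[-3,1,-2,1]] U=[[2,1,-4,3],[0,3,2,-4],[0,0,-3,-4],[0,0,0,5]]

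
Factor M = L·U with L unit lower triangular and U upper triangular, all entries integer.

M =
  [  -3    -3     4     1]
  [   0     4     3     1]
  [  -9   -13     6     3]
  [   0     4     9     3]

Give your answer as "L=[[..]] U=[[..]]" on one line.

L=[[1,0,0,0],[0,1,0,0],[3,-1,1,0],[0,1,-2,1]] U=[[-3,-3,4,1],[0,4,3,1],[0,0,-3,1],[0,0,0,4]]

  r1 -= 0·r0 → [0,4,3,1]
  r2 -= 3·r0 → [0,-4,-6,0]
  r3 -= 0·r0 → [0,4,9,3]
  r2 -= -1·r1 → [0,0,-3,1]
  r3 -= 1·r1 → [0,0,6,2]
  r3 -= -2·r2 → [0,0,0,4]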